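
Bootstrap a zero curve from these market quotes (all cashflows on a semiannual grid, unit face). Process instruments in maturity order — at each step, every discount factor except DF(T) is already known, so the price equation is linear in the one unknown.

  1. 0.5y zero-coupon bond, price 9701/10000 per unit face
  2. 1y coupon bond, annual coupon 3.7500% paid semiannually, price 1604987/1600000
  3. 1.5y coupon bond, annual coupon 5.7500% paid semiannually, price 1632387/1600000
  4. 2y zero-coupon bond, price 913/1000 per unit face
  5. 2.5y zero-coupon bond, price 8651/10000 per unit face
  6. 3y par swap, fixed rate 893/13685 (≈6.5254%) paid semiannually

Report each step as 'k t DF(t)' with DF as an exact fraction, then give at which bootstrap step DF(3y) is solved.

1 1/2 9701/10000
2 1 2417/2500
3 3/2 586/625
4 2 913/1000
5 5/2 8651/10000
6 3 4107/5000
DF(3y) is solved at step 6

step 1 [0.5y] zero: DF = P = 9701/10000 ≈ 0.970100
step 2 [1y] bond c/2=3/160: DF=(1604987/1600000 − 3/160·(0.970100))/(1+3/160) = 2417/2500 ≈ 0.966800
step 3 [1.5y] bond c/2=23/800: DF=(1632387/1600000 − 23/800·(0.970100+0.966800))/(1+23/800) = 586/625 ≈ 0.937600
step 4 [2y] zero: DF = P = 913/1000 ≈ 0.913000
step 5 [2.5y] zero: DF = P = 8651/10000 ≈ 0.865100
step 6 [3y] swap r/2=893/27370: DF=(1 − 893/27370·(0.970100+0.966800+0.937600+0.913000+0.865100))/(1+893/27370) = 4107/5000 ≈ 0.821400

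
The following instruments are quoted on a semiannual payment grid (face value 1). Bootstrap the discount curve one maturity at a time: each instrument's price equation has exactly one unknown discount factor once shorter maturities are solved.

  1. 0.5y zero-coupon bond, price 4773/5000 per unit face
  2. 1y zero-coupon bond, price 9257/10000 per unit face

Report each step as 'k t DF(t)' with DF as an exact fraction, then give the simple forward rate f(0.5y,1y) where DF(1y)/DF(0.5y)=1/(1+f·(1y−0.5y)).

step 1 [0.5y] zero: DF = P = 4773/5000 ≈ 0.954600
step 2 [1y] zero: DF = P = 9257/10000 ≈ 0.925700

1 1/2 4773/5000
2 1 9257/10000
f(0.5y,1y) = ((4773/5000)/(9257/10000) − 1)/(1/2) = 578/9257 ≈ 6.2439%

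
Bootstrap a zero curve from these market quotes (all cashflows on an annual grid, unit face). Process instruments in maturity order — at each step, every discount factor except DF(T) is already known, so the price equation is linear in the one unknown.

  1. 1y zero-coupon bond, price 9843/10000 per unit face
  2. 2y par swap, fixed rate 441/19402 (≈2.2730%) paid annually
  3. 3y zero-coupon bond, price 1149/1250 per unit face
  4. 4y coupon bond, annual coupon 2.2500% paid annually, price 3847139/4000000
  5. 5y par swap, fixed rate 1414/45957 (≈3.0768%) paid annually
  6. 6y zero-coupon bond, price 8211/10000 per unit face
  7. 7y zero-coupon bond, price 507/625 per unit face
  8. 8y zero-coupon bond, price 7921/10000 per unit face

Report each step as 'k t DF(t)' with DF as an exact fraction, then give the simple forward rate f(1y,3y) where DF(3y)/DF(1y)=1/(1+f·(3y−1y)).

1 1 9843/10000
2 2 9559/10000
3 3 1149/1250
4 4 8777/10000
5 5 4293/5000
6 6 8211/10000
7 7 507/625
8 8 7921/10000
f(1y,3y) = ((9843/10000)/(1149/1250) − 1)/(2) = 217/6128 ≈ 3.5411%

step 1 [1y] zero: DF = P = 9843/10000 ≈ 0.984300
step 2 [2y] swap r/1=441/19402: DF=(1 − 441/19402·(0.984300))/(1+441/19402) = 9559/10000 ≈ 0.955900
step 3 [3y] zero: DF = P = 1149/1250 ≈ 0.919200
step 4 [4y] bond c/1=9/400: DF=(3847139/4000000 − 9/400·(0.984300+0.955900+0.919200))/(1+9/400) = 8777/10000 ≈ 0.877700
step 5 [5y] swap r/1=1414/45957: DF=(1 − 1414/45957·(0.984300+0.955900+0.919200+0.877700))/(1+1414/45957) = 4293/5000 ≈ 0.858600
step 6 [6y] zero: DF = P = 8211/10000 ≈ 0.821100
step 7 [7y] zero: DF = P = 507/625 ≈ 0.811200
step 8 [8y] zero: DF = P = 7921/10000 ≈ 0.792100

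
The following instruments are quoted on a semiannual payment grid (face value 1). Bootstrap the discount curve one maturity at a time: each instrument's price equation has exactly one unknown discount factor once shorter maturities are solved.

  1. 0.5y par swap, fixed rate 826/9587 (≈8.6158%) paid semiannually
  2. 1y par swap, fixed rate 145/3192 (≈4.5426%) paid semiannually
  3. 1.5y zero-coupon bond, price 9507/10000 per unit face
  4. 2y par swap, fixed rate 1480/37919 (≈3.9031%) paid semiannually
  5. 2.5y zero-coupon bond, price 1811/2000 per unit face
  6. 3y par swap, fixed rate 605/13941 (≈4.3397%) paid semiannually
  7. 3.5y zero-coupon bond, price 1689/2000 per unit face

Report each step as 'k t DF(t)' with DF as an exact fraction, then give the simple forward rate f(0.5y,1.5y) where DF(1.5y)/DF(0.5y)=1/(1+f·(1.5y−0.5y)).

1 1/2 9587/10000
2 1 1913/2000
3 3/2 9507/10000
4 2 463/500
5 5/2 1811/2000
6 3 879/1000
7 7/2 1689/2000
f(0.5y,1.5y) = ((9587/10000)/(9507/10000) − 1)/(1) = 80/9507 ≈ 0.8415%

step 1 [0.5y] swap r/2=413/9587: DF=(1 − 413/9587·(0))/(1+413/9587) = 9587/10000 ≈ 0.958700
step 2 [1y] swap r/2=145/6384: DF=(1 − 145/6384·(0.958700))/(1+145/6384) = 1913/2000 ≈ 0.956500
step 3 [1.5y] zero: DF = P = 9507/10000 ≈ 0.950700
step 4 [2y] swap r/2=740/37919: DF=(1 − 740/37919·(0.958700+0.956500+0.950700))/(1+740/37919) = 463/500 ≈ 0.926000
step 5 [2.5y] zero: DF = P = 1811/2000 ≈ 0.905500
step 6 [3y] swap r/2=605/27882: DF=(1 − 605/27882·(0.958700+0.956500+0.950700+0.926000+0.905500))/(1+605/27882) = 879/1000 ≈ 0.879000
step 7 [3.5y] zero: DF = P = 1689/2000 ≈ 0.844500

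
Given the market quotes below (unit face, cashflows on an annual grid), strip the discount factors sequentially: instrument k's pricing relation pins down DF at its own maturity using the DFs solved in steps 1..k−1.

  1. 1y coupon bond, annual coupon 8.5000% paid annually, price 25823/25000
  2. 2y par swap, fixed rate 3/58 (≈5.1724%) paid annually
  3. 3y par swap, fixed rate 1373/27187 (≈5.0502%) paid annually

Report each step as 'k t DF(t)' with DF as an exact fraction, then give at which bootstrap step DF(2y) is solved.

step 1 [1y] bond c/1=17/200: DF=(25823/25000 − 17/200·(0))/(1+17/200) = 119/125 ≈ 0.952000
step 2 [2y] swap r/1=3/58: DF=(1 − 3/58·(0.952000))/(1+3/58) = 113/125 ≈ 0.904000
step 3 [3y] swap r/1=1373/27187: DF=(1 − 1373/27187·(0.952000+0.904000))/(1+1373/27187) = 8627/10000 ≈ 0.862700

1 1 119/125
2 2 113/125
3 3 8627/10000
DF(2y) is solved at step 2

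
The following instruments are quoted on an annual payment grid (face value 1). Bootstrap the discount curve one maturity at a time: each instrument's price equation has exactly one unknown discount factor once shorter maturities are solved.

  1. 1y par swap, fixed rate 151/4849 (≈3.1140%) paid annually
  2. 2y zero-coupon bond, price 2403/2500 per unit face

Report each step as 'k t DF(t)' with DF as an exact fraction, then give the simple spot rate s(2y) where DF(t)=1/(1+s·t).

step 1 [1y] swap r/1=151/4849: DF=(1 − 151/4849·(0))/(1+151/4849) = 4849/5000 ≈ 0.969800
step 2 [2y] zero: DF = P = 2403/2500 ≈ 0.961200

1 1 4849/5000
2 2 2403/2500
s(2y) = (1/(2403/2500) − 1)/(2) = 97/4806 ≈ 2.0183%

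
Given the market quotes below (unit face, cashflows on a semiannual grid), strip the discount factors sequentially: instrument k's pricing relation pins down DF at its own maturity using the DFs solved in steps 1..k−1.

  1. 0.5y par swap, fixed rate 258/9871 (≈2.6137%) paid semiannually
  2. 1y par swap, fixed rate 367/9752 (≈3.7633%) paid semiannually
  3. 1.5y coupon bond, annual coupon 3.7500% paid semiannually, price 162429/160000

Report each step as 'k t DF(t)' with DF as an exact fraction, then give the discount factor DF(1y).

step 1 [0.5y] swap r/2=129/9871: DF=(1 − 129/9871·(0))/(1+129/9871) = 9871/10000 ≈ 0.987100
step 2 [1y] swap r/2=367/19504: DF=(1 − 367/19504·(0.987100))/(1+367/19504) = 9633/10000 ≈ 0.963300
step 3 [1.5y] bond c/2=3/160: DF=(162429/160000 − 3/160·(0.987100+0.963300))/(1+3/160) = 4803/5000 ≈ 0.960600

1 1/2 9871/10000
2 1 9633/10000
3 3/2 4803/5000
DF(1y) = 9633/10000 ≈ 0.963300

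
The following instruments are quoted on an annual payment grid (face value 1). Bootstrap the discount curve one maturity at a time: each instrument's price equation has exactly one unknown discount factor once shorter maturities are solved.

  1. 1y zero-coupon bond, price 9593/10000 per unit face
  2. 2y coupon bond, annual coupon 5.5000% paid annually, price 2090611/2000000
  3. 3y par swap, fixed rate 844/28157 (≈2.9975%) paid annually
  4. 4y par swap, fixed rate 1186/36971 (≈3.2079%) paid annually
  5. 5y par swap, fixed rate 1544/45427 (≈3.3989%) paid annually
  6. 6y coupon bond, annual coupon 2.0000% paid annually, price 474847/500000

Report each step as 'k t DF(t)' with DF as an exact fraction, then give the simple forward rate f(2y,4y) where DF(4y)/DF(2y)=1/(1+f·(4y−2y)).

step 1 [1y] zero: DF = P = 9593/10000 ≈ 0.959300
step 2 [2y] bond c/1=11/200: DF=(2090611/2000000 − 11/200·(0.959300))/(1+11/200) = 588/625 ≈ 0.940800
step 3 [3y] swap r/1=844/28157: DF=(1 − 844/28157·(0.959300+0.940800))/(1+844/28157) = 2289/2500 ≈ 0.915600
step 4 [4y] swap r/1=1186/36971: DF=(1 − 1186/36971·(0.959300+0.940800+0.915600))/(1+1186/36971) = 4407/5000 ≈ 0.881400
step 5 [5y] swap r/1=1544/45427: DF=(1 − 1544/45427·(0.959300+0.940800+0.915600+0.881400))/(1+1544/45427) = 1057/1250 ≈ 0.845600
step 6 [6y] bond c/1=1/50: DF=(474847/500000 − 1/50·(0.959300+0.940800+0.915600+0.881400+0.845600))/(1+1/50) = 421/500 ≈ 0.842000

1 1 9593/10000
2 2 588/625
3 3 2289/2500
4 4 4407/5000
5 5 1057/1250
6 6 421/500
f(2y,4y) = ((588/625)/(4407/5000) − 1)/(2) = 99/2938 ≈ 3.3696%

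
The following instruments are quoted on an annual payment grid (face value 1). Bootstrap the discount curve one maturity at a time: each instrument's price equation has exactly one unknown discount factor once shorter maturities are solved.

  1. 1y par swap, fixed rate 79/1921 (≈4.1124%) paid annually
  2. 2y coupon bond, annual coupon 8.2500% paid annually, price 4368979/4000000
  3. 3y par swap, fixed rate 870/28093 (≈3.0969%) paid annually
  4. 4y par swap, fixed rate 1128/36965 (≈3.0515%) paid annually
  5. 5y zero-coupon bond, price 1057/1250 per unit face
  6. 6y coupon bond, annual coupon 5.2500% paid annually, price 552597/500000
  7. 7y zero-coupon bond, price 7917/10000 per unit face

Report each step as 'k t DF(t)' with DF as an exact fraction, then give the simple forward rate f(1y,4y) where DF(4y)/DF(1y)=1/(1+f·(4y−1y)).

1 1 1921/2000
2 2 4679/5000
3 3 913/1000
4 4 1109/1250
5 5 1057/1250
6 6 1647/2000
7 7 7917/10000
f(1y,4y) = ((1921/2000)/(1109/1250) − 1)/(3) = 733/26616 ≈ 2.7540%

step 1 [1y] swap r/1=79/1921: DF=(1 − 79/1921·(0))/(1+79/1921) = 1921/2000 ≈ 0.960500
step 2 [2y] bond c/1=33/400: DF=(4368979/4000000 − 33/400·(0.960500))/(1+33/400) = 4679/5000 ≈ 0.935800
step 3 [3y] swap r/1=870/28093: DF=(1 − 870/28093·(0.960500+0.935800))/(1+870/28093) = 913/1000 ≈ 0.913000
step 4 [4y] swap r/1=1128/36965: DF=(1 − 1128/36965·(0.960500+0.935800+0.913000))/(1+1128/36965) = 1109/1250 ≈ 0.887200
step 5 [5y] zero: DF = P = 1057/1250 ≈ 0.845600
step 6 [6y] bond c/1=21/400: DF=(552597/500000 − 21/400·(0.960500+0.935800+0.913000+0.887200+0.845600))/(1+21/400) = 1647/2000 ≈ 0.823500
step 7 [7y] zero: DF = P = 7917/10000 ≈ 0.791700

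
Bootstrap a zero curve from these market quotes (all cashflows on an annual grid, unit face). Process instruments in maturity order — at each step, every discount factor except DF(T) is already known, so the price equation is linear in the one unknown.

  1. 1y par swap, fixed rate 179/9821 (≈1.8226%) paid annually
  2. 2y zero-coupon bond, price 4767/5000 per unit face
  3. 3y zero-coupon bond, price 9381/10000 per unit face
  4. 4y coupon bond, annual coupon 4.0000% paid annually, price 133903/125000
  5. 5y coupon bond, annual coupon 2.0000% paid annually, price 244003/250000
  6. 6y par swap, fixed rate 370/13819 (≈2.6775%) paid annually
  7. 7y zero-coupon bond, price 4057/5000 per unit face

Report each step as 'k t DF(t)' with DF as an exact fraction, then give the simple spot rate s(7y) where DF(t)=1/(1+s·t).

1 1 9821/10000
2 2 4767/5000
3 3 9381/10000
4 4 1839/2000
5 5 353/400
6 6 213/250
7 7 4057/5000
s(7y) = (1/(4057/5000) − 1)/(7) = 943/28399 ≈ 3.3205%

step 1 [1y] swap r/1=179/9821: DF=(1 − 179/9821·(0))/(1+179/9821) = 9821/10000 ≈ 0.982100
step 2 [2y] zero: DF = P = 4767/5000 ≈ 0.953400
step 3 [3y] zero: DF = P = 9381/10000 ≈ 0.938100
step 4 [4y] bond c/1=1/25: DF=(133903/125000 − 1/25·(0.982100+0.953400+0.938100))/(1+1/25) = 1839/2000 ≈ 0.919500
step 5 [5y] bond c/1=1/50: DF=(244003/250000 − 1/50·(0.982100+0.953400+0.938100+0.919500))/(1+1/50) = 353/400 ≈ 0.882500
step 6 [6y] swap r/1=370/13819: DF=(1 − 370/13819·(0.982100+0.953400+0.938100+0.919500+0.882500))/(1+370/13819) = 213/250 ≈ 0.852000
step 7 [7y] zero: DF = P = 4057/5000 ≈ 0.811400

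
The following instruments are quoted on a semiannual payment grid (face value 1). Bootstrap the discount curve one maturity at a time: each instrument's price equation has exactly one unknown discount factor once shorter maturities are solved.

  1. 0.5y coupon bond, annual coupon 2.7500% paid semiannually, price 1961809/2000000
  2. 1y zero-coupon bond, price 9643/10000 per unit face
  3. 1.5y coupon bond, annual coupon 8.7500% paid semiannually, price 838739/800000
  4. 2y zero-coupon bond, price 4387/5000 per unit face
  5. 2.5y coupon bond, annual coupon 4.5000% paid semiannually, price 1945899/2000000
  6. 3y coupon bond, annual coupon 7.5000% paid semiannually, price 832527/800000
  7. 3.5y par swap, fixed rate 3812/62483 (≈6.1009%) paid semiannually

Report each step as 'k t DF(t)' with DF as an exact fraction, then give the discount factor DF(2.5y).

step 1 [0.5y] bond c/2=11/800: DF=(1961809/2000000 − 11/800·(0))/(1+11/800) = 2419/2500 ≈ 0.967600
step 2 [1y] zero: DF = P = 9643/10000 ≈ 0.964300
step 3 [1.5y] bond c/2=7/160: DF=(838739/800000 − 7/160·(0.967600+0.964300))/(1+7/160) = 1847/2000 ≈ 0.923500
step 4 [2y] zero: DF = P = 4387/5000 ≈ 0.877400
step 5 [2.5y] bond c/2=9/400: DF=(1945899/2000000 − 9/400·(0.967600+0.964300+0.923500+0.877400))/(1+9/400) = 4347/5000 ≈ 0.869400
step 6 [3y] bond c/2=3/80: DF=(832527/800000 − 3/80·(0.967600+0.964300+0.923500+0.877400+0.869400))/(1+3/80) = 8367/10000 ≈ 0.836700
step 7 [3.5y] swap r/2=1906/62483: DF=(1 − 1906/62483·(0.967600+0.964300+0.923500+0.877400+0.869400+0.836700))/(1+1906/62483) = 4047/5000 ≈ 0.809400

1 1/2 2419/2500
2 1 9643/10000
3 3/2 1847/2000
4 2 4387/5000
5 5/2 4347/5000
6 3 8367/10000
7 7/2 4047/5000
DF(2.5y) = 4347/5000 ≈ 0.869400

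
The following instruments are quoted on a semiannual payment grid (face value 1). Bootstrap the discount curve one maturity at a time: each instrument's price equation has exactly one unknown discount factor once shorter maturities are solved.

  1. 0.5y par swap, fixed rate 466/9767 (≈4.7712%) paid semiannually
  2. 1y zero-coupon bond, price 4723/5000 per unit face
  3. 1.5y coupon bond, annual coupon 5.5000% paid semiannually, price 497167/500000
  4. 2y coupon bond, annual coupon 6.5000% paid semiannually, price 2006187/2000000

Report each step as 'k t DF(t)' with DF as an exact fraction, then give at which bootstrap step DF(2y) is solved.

1 1/2 9767/10000
2 1 4723/5000
3 3/2 9163/10000
4 2 4411/5000
DF(2y) is solved at step 4

step 1 [0.5y] swap r/2=233/9767: DF=(1 − 233/9767·(0))/(1+233/9767) = 9767/10000 ≈ 0.976700
step 2 [1y] zero: DF = P = 4723/5000 ≈ 0.944600
step 3 [1.5y] bond c/2=11/400: DF=(497167/500000 − 11/400·(0.976700+0.944600))/(1+11/400) = 9163/10000 ≈ 0.916300
step 4 [2y] bond c/2=13/400: DF=(2006187/2000000 − 13/400·(0.976700+0.944600+0.916300))/(1+13/400) = 4411/5000 ≈ 0.882200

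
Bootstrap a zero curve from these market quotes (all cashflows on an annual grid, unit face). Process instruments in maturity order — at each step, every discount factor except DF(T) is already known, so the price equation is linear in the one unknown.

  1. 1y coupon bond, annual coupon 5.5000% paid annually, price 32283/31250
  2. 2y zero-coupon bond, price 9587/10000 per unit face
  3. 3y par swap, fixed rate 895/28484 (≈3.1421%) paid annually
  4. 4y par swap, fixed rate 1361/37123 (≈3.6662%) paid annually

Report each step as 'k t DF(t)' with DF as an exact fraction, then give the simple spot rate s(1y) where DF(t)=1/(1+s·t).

1 1 612/625
2 2 9587/10000
3 3 1821/2000
4 4 8639/10000
s(1y) = (1/(612/625) − 1)/(1) = 13/612 ≈ 2.1242%

step 1 [1y] bond c/1=11/200: DF=(32283/31250 − 11/200·(0))/(1+11/200) = 612/625 ≈ 0.979200
step 2 [2y] zero: DF = P = 9587/10000 ≈ 0.958700
step 3 [3y] swap r/1=895/28484: DF=(1 − 895/28484·(0.979200+0.958700))/(1+895/28484) = 1821/2000 ≈ 0.910500
step 4 [4y] swap r/1=1361/37123: DF=(1 − 1361/37123·(0.979200+0.958700+0.910500))/(1+1361/37123) = 8639/10000 ≈ 0.863900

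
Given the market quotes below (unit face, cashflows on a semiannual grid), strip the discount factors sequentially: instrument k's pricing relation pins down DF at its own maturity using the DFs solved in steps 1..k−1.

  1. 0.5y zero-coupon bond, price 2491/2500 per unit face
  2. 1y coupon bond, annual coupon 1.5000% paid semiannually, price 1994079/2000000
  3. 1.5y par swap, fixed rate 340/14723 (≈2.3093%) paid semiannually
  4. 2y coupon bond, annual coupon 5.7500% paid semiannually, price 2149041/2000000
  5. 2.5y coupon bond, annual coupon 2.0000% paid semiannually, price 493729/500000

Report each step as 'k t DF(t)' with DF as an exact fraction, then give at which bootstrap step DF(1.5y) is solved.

step 1 [0.5y] zero: DF = P = 2491/2500 ≈ 0.996400
step 2 [1y] bond c/2=3/400: DF=(1994079/2000000 − 3/400·(0.996400))/(1+3/400) = 4911/5000 ≈ 0.982200
step 3 [1.5y] swap r/2=170/14723: DF=(1 − 170/14723·(0.996400+0.982200))/(1+170/14723) = 483/500 ≈ 0.966000
step 4 [2y] bond c/2=23/800: DF=(2149041/2000000 − 23/800·(0.996400+0.982200+0.966000))/(1+23/800) = 4811/5000 ≈ 0.962200
step 5 [2.5y] bond c/2=1/100: DF=(493729/500000 − 1/100·(0.996400+0.982200+0.966000+0.962200))/(1+1/100) = 939/1000 ≈ 0.939000

1 1/2 2491/2500
2 1 4911/5000
3 3/2 483/500
4 2 4811/5000
5 5/2 939/1000
DF(1.5y) is solved at step 3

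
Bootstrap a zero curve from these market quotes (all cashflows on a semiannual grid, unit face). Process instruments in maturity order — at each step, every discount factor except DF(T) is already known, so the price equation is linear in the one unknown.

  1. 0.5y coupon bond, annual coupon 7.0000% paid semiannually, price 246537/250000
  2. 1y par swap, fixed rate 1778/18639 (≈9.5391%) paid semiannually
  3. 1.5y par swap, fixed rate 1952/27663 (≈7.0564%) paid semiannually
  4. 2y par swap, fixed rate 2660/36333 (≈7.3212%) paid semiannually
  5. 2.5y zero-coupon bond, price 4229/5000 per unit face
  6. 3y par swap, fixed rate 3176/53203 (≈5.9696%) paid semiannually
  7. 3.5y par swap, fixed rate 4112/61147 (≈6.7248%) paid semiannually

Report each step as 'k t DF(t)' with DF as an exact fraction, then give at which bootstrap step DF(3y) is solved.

step 1 [0.5y] bond c/2=7/200: DF=(246537/250000 − 7/200·(0))/(1+7/200) = 1191/1250 ≈ 0.952800
step 2 [1y] swap r/2=889/18639: DF=(1 − 889/18639·(0.952800))/(1+889/18639) = 9111/10000 ≈ 0.911100
step 3 [1.5y] swap r/2=976/27663: DF=(1 − 976/27663·(0.952800+0.911100))/(1+976/27663) = 564/625 ≈ 0.902400
step 4 [2y] swap r/2=1330/36333: DF=(1 − 1330/36333·(0.952800+0.911100+0.902400))/(1+1330/36333) = 867/1000 ≈ 0.867000
step 5 [2.5y] zero: DF = P = 4229/5000 ≈ 0.845800
step 6 [3y] swap r/2=1588/53203: DF=(1 − 1588/53203·(0.952800+0.911100+0.902400+0.867000+0.845800))/(1+1588/53203) = 2103/2500 ≈ 0.841200
step 7 [3.5y] swap r/2=2056/61147: DF=(1 − 2056/61147·(0.952800+0.911100+0.902400+0.867000+0.845800+0.841200))/(1+2056/61147) = 993/1250 ≈ 0.794400

1 1/2 1191/1250
2 1 9111/10000
3 3/2 564/625
4 2 867/1000
5 5/2 4229/5000
6 3 2103/2500
7 7/2 993/1250
DF(3y) is solved at step 6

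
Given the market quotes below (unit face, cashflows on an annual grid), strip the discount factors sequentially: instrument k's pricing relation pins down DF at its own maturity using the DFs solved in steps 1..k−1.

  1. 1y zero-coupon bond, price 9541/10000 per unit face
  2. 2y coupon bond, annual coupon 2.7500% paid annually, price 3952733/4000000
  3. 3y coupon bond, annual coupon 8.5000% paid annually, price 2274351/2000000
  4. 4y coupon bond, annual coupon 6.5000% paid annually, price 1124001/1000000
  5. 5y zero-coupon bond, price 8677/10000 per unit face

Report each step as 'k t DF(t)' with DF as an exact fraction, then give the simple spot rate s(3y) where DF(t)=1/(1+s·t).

step 1 [1y] zero: DF = P = 9541/10000 ≈ 0.954100
step 2 [2y] bond c/1=11/400: DF=(3952733/4000000 − 11/400·(0.954100))/(1+11/400) = 4681/5000 ≈ 0.936200
step 3 [3y] bond c/1=17/200: DF=(2274351/2000000 − 17/200·(0.954100+0.936200))/(1+17/200) = 9/10 ≈ 0.900000
step 4 [4y] bond c/1=13/200: DF=(1124001/1000000 − 13/200·(0.954100+0.936200+0.900000))/(1+13/200) = 8851/10000 ≈ 0.885100
step 5 [5y] zero: DF = P = 8677/10000 ≈ 0.867700

1 1 9541/10000
2 2 4681/5000
3 3 9/10
4 4 8851/10000
5 5 8677/10000
s(3y) = (1/(9/10) − 1)/(3) = 1/27 ≈ 3.7037%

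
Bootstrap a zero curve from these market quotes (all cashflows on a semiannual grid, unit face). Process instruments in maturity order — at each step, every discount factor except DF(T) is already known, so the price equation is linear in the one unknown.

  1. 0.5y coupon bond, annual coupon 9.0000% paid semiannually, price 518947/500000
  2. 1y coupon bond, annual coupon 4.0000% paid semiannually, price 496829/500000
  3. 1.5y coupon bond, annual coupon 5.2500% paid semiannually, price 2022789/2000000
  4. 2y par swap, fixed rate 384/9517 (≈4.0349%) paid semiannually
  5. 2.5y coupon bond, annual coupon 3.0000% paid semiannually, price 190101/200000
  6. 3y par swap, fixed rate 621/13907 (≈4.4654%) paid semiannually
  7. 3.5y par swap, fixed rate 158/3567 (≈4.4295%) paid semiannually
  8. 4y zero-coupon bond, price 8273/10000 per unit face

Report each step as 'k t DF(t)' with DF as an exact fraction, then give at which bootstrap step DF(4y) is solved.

step 1 [0.5y] bond c/2=9/200: DF=(518947/500000 − 9/200·(0))/(1+9/200) = 2483/2500 ≈ 0.993200
step 2 [1y] bond c/2=1/50: DF=(496829/500000 − 1/50·(0.993200))/(1+1/50) = 9547/10000 ≈ 0.954700
step 3 [1.5y] bond c/2=21/800: DF=(2022789/2000000 − 21/800·(0.993200+0.954700))/(1+21/800) = 9357/10000 ≈ 0.935700
step 4 [2y] swap r/2=192/9517: DF=(1 − 192/9517·(0.993200+0.954700+0.935700))/(1+192/9517) = 577/625 ≈ 0.923200
step 5 [2.5y] bond c/2=3/200: DF=(190101/200000 − 3/200·(0.993200+0.954700+0.935700+0.923200))/(1+3/200) = 4401/5000 ≈ 0.880200
step 6 [3y] swap r/2=621/27814: DF=(1 − 621/27814·(0.993200+0.954700+0.935700+0.923200+0.880200))/(1+621/27814) = 4379/5000 ≈ 0.875800
step 7 [3.5y] swap r/2=79/3567: DF=(1 − 79/3567·(0.993200+0.954700+0.935700+0.923200+0.880200+0.875800))/(1+79/3567) = 4289/5000 ≈ 0.857800
step 8 [4y] zero: DF = P = 8273/10000 ≈ 0.827300

1 1/2 2483/2500
2 1 9547/10000
3 3/2 9357/10000
4 2 577/625
5 5/2 4401/5000
6 3 4379/5000
7 7/2 4289/5000
8 4 8273/10000
DF(4y) is solved at step 8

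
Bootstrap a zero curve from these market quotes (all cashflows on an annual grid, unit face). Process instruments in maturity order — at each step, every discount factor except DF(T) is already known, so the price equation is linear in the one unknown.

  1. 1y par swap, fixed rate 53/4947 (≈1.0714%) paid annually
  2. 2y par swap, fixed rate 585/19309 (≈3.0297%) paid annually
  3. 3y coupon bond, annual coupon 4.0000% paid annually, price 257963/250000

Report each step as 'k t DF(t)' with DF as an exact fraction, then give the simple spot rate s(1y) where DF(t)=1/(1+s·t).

1 1 4947/5000
2 2 1883/2000
3 3 9179/10000
s(1y) = (1/(4947/5000) − 1)/(1) = 53/4947 ≈ 1.0714%

step 1 [1y] swap r/1=53/4947: DF=(1 − 53/4947·(0))/(1+53/4947) = 4947/5000 ≈ 0.989400
step 2 [2y] swap r/1=585/19309: DF=(1 − 585/19309·(0.989400))/(1+585/19309) = 1883/2000 ≈ 0.941500
step 3 [3y] bond c/1=1/25: DF=(257963/250000 − 1/25·(0.989400+0.941500))/(1+1/25) = 9179/10000 ≈ 0.917900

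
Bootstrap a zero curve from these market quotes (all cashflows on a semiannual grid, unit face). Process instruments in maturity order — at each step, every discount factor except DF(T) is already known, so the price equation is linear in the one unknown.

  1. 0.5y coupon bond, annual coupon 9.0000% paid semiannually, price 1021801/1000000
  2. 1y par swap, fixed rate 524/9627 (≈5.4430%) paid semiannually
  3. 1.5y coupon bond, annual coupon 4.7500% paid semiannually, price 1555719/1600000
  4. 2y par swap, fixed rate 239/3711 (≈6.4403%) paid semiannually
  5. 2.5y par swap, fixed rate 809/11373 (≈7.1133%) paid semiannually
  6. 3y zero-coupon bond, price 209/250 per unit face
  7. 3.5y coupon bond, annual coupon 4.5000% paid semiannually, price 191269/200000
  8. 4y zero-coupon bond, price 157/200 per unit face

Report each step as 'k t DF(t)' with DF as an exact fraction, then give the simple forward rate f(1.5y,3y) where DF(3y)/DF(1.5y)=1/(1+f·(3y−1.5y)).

step 1 [0.5y] bond c/2=9/200: DF=(1021801/1000000 − 9/200·(0))/(1+9/200) = 4889/5000 ≈ 0.977800
step 2 [1y] swap r/2=262/9627: DF=(1 − 262/9627·(0.977800))/(1+262/9627) = 2369/2500 ≈ 0.947600
step 3 [1.5y] bond c/2=19/800: DF=(1555719/1600000 − 19/800·(0.977800+0.947600))/(1+19/800) = 9051/10000 ≈ 0.905100
step 4 [2y] swap r/2=239/7422: DF=(1 − 239/7422·(0.977800+0.947600+0.905100))/(1+239/7422) = 1761/2000 ≈ 0.880500
step 5 [2.5y] swap r/2=809/22746: DF=(1 − 809/22746·(0.977800+0.947600+0.905100+0.880500))/(1+809/22746) = 4191/5000 ≈ 0.838200
step 6 [3y] zero: DF = P = 209/250 ≈ 0.836000
step 7 [3.5y] bond c/2=9/400: DF=(191269/200000 − 9/400·(0.977800+0.947600+0.905100+0.880500+0.838200+0.836000))/(1+9/400) = 1021/1250 ≈ 0.816800
step 8 [4y] zero: DF = P = 157/200 ≈ 0.785000

1 1/2 4889/5000
2 1 2369/2500
3 3/2 9051/10000
4 2 1761/2000
5 5/2 4191/5000
6 3 209/250
7 7/2 1021/1250
8 4 157/200
f(1.5y,3y) = ((9051/10000)/(209/250) − 1)/(3/2) = 691/12540 ≈ 5.5104%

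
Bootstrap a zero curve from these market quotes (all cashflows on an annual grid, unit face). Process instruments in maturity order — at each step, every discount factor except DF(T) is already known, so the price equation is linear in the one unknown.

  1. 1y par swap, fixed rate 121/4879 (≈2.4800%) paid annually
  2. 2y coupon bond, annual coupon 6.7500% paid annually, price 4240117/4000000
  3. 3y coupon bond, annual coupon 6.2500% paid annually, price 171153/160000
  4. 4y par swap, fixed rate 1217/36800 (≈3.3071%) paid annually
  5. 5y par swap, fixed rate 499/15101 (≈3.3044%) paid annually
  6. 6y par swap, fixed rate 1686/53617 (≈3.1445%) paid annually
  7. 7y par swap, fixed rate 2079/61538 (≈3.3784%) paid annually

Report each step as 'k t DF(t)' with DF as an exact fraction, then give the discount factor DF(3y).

step 1 [1y] swap r/1=121/4879: DF=(1 − 121/4879·(0))/(1+121/4879) = 4879/5000 ≈ 0.975800
step 2 [2y] bond c/1=27/400: DF=(4240117/4000000 − 27/400·(0.975800))/(1+27/400) = 9313/10000 ≈ 0.931300
step 3 [3y] bond c/1=1/16: DF=(171153/160000 − 1/16·(0.975800+0.931300))/(1+1/16) = 4473/5000 ≈ 0.894600
step 4 [4y] swap r/1=1217/36800: DF=(1 − 1217/36800·(0.975800+0.931300+0.894600))/(1+1217/36800) = 8783/10000 ≈ 0.878300
step 5 [5y] swap r/1=499/15101: DF=(1 − 499/15101·(0.975800+0.931300+0.894600+0.878300))/(1+499/15101) = 8503/10000 ≈ 0.850300
step 6 [6y] swap r/1=1686/53617: DF=(1 − 1686/53617·(0.975800+0.931300+0.894600+0.878300+0.850300))/(1+1686/53617) = 4157/5000 ≈ 0.831400
step 7 [7y] swap r/1=2079/61538: DF=(1 − 2079/61538·(0.975800+0.931300+0.894600+0.878300+0.850300+0.831400))/(1+2079/61538) = 7921/10000 ≈ 0.792100

1 1 4879/5000
2 2 9313/10000
3 3 4473/5000
4 4 8783/10000
5 5 8503/10000
6 6 4157/5000
7 7 7921/10000
DF(3y) = 4473/5000 ≈ 0.894600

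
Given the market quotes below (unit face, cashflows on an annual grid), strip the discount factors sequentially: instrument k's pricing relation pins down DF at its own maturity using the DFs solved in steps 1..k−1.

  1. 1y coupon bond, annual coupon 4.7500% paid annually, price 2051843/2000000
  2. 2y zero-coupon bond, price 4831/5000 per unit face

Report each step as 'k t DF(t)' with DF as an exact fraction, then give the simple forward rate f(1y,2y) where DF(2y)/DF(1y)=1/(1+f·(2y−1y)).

step 1 [1y] bond c/1=19/400: DF=(2051843/2000000 − 19/400·(0))/(1+19/400) = 4897/5000 ≈ 0.979400
step 2 [2y] zero: DF = P = 4831/5000 ≈ 0.966200

1 1 4897/5000
2 2 4831/5000
f(1y,2y) = ((4897/5000)/(4831/5000) − 1)/(1) = 66/4831 ≈ 1.3662%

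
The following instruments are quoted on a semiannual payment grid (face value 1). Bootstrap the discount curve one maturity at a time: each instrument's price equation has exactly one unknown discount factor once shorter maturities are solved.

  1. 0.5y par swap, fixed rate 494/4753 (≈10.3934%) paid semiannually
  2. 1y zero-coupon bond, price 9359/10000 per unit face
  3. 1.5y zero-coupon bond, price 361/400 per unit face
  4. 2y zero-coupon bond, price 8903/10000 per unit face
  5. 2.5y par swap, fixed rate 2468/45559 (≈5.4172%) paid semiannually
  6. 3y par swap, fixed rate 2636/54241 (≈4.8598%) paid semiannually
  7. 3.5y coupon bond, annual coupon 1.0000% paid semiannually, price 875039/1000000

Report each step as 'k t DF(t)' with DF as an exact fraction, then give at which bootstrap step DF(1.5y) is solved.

step 1 [0.5y] swap r/2=247/4753: DF=(1 − 247/4753·(0))/(1+247/4753) = 4753/5000 ≈ 0.950600
step 2 [1y] zero: DF = P = 9359/10000 ≈ 0.935900
step 3 [1.5y] zero: DF = P = 361/400 ≈ 0.902500
step 4 [2y] zero: DF = P = 8903/10000 ≈ 0.890300
step 5 [2.5y] swap r/2=1234/45559: DF=(1 − 1234/45559·(0.950600+0.935900+0.902500+0.890300))/(1+1234/45559) = 4383/5000 ≈ 0.876600
step 6 [3y] swap r/2=1318/54241: DF=(1 − 1318/54241·(0.950600+0.935900+0.902500+0.890300+0.876600))/(1+1318/54241) = 4341/5000 ≈ 0.868200
step 7 [3.5y] bond c/2=1/200: DF=(875039/1000000 − 1/200·(0.950600+0.935900+0.902500+0.890300+0.876600+0.868200))/(1+1/200) = 8437/10000 ≈ 0.843700

1 1/2 4753/5000
2 1 9359/10000
3 3/2 361/400
4 2 8903/10000
5 5/2 4383/5000
6 3 4341/5000
7 7/2 8437/10000
DF(1.5y) is solved at step 3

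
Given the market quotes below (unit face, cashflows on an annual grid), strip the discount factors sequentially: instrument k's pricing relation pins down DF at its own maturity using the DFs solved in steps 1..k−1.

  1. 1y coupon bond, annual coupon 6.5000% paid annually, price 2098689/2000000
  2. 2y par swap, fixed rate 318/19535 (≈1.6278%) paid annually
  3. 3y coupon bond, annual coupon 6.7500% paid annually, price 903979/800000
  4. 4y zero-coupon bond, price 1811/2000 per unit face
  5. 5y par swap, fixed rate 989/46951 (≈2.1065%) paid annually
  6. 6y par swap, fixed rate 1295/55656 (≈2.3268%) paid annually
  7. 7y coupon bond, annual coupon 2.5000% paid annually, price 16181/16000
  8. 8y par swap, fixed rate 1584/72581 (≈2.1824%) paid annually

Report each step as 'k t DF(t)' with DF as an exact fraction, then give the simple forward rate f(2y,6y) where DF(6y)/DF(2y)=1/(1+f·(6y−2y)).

step 1 [1y] bond c/1=13/200: DF=(2098689/2000000 − 13/200·(0))/(1+13/200) = 9853/10000 ≈ 0.985300
step 2 [2y] swap r/1=318/19535: DF=(1 − 318/19535·(0.985300))/(1+318/19535) = 4841/5000 ≈ 0.968200
step 3 [3y] bond c/1=27/400: DF=(903979/800000 − 27/400·(0.985300+0.968200))/(1+27/400) = 187/200 ≈ 0.935000
step 4 [4y] zero: DF = P = 1811/2000 ≈ 0.905500
step 5 [5y] swap r/1=989/46951: DF=(1 − 989/46951·(0.985300+0.968200+0.935000+0.905500))/(1+989/46951) = 9011/10000 ≈ 0.901100
step 6 [6y] swap r/1=1295/55656: DF=(1 − 1295/55656·(0.985300+0.968200+0.935000+0.905500+0.901100))/(1+1295/55656) = 1741/2000 ≈ 0.870500
step 7 [7y] bond c/1=1/40: DF=(16181/16000 − 1/40·(0.985300+0.968200+0.935000+0.905500+0.901100+0.870500))/(1+1/40) = 8509/10000 ≈ 0.850900
step 8 [8y] swap r/1=1584/72581: DF=(1 − 1584/72581·(0.985300+0.968200+0.935000+0.905500+0.901100+0.870500+0.850900))/(1+1584/72581) = 526/625 ≈ 0.841600

1 1 9853/10000
2 2 4841/5000
3 3 187/200
4 4 1811/2000
5 5 9011/10000
6 6 1741/2000
7 7 8509/10000
8 8 526/625
f(2y,6y) = ((4841/5000)/(1741/2000) − 1)/(4) = 977/34820 ≈ 2.8059%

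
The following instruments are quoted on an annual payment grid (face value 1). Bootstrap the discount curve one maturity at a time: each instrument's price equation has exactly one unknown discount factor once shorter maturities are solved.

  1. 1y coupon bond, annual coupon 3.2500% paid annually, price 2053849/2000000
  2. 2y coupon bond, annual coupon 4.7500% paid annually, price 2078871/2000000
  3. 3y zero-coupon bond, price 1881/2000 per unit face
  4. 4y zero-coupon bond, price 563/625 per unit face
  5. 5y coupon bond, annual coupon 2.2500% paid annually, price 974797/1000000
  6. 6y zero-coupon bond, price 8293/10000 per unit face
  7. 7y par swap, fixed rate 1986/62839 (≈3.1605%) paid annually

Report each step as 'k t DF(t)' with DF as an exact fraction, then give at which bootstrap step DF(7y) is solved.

step 1 [1y] bond c/1=13/400: DF=(2053849/2000000 − 13/400·(0))/(1+13/400) = 4973/5000 ≈ 0.994600
step 2 [2y] bond c/1=19/400: DF=(2078871/2000000 − 19/400·(0.994600))/(1+19/400) = 592/625 ≈ 0.947200
step 3 [3y] zero: DF = P = 1881/2000 ≈ 0.940500
step 4 [4y] zero: DF = P = 563/625 ≈ 0.900800
step 5 [5y] bond c/1=9/400: DF=(974797/1000000 − 9/400·(0.994600+0.947200+0.940500+0.900800))/(1+9/400) = 8701/10000 ≈ 0.870100
step 6 [6y] zero: DF = P = 8293/10000 ≈ 0.829300
step 7 [7y] swap r/1=1986/62839: DF=(1 − 1986/62839·(0.994600+0.947200+0.940500+0.900800+0.870100+0.829300))/(1+1986/62839) = 4007/5000 ≈ 0.801400

1 1 4973/5000
2 2 592/625
3 3 1881/2000
4 4 563/625
5 5 8701/10000
6 6 8293/10000
7 7 4007/5000
DF(7y) is solved at step 7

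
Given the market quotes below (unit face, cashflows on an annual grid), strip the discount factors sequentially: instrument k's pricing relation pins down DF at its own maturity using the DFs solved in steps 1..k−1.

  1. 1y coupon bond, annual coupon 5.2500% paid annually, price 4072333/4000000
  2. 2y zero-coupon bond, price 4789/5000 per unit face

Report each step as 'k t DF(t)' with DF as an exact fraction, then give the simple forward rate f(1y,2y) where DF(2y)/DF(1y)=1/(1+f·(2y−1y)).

1 1 9673/10000
2 2 4789/5000
f(1y,2y) = ((9673/10000)/(4789/5000) − 1)/(1) = 95/9578 ≈ 0.9919%

step 1 [1y] bond c/1=21/400: DF=(4072333/4000000 − 21/400·(0))/(1+21/400) = 9673/10000 ≈ 0.967300
step 2 [2y] zero: DF = P = 4789/5000 ≈ 0.957800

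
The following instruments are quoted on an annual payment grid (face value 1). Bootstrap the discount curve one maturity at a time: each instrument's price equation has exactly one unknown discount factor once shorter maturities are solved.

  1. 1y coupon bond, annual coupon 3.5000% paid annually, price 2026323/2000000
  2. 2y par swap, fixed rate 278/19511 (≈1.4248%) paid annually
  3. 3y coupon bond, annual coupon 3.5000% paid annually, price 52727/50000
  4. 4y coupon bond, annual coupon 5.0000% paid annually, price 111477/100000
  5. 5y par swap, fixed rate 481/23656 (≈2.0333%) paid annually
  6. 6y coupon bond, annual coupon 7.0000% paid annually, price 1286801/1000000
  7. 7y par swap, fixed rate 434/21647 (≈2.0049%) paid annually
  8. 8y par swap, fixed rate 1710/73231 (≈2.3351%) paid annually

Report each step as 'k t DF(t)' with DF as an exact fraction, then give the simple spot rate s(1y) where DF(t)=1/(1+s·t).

step 1 [1y] bond c/1=7/200: DF=(2026323/2000000 − 7/200·(0))/(1+7/200) = 9789/10000 ≈ 0.978900
step 2 [2y] swap r/1=278/19511: DF=(1 − 278/19511·(0.978900))/(1+278/19511) = 4861/5000 ≈ 0.972200
step 3 [3y] bond c/1=7/200: DF=(52727/50000 − 7/200·(0.978900+0.972200))/(1+7/200) = 9529/10000 ≈ 0.952900
step 4 [4y] bond c/1=1/20: DF=(111477/100000 − 1/20·(0.978900+0.972200+0.952900))/(1+1/20) = 4617/5000 ≈ 0.923400
step 5 [5y] swap r/1=481/23656: DF=(1 − 481/23656·(0.978900+0.972200+0.952900+0.923400))/(1+481/23656) = 4519/5000 ≈ 0.903800
step 6 [6y] bond c/1=7/100: DF=(1286801/1000000 − 7/100·(0.978900+0.972200+0.952900+0.923400+0.903800))/(1+7/100) = 8931/10000 ≈ 0.893100
step 7 [7y] swap r/1=434/21647: DF=(1 − 434/21647·(0.978900+0.972200+0.952900+0.923400+0.903800+0.893100))/(1+434/21647) = 4349/5000 ≈ 0.869800
step 8 [8y] swap r/1=1710/73231: DF=(1 − 1710/73231·(0.978900+0.972200+0.952900+0.923400+0.903800+0.893100+0.869800))/(1+1710/73231) = 829/1000 ≈ 0.829000

1 1 9789/10000
2 2 4861/5000
3 3 9529/10000
4 4 4617/5000
5 5 4519/5000
6 6 8931/10000
7 7 4349/5000
8 8 829/1000
s(1y) = (1/(9789/10000) − 1)/(1) = 211/9789 ≈ 2.1555%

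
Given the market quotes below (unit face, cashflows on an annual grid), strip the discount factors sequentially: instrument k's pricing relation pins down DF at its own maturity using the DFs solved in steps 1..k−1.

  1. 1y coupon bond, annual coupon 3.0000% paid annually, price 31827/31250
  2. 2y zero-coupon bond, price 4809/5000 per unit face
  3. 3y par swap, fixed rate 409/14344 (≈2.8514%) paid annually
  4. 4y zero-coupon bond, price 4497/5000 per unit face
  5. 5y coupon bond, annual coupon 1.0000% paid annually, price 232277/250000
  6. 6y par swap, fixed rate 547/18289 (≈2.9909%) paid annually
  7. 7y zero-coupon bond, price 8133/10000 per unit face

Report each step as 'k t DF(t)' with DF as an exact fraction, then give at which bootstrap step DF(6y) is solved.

1 1 618/625
2 2 4809/5000
3 3 4591/5000
4 4 4497/5000
5 5 4413/5000
6 6 8359/10000
7 7 8133/10000
DF(6y) is solved at step 6

step 1 [1y] bond c/1=3/100: DF=(31827/31250 − 3/100·(0))/(1+3/100) = 618/625 ≈ 0.988800
step 2 [2y] zero: DF = P = 4809/5000 ≈ 0.961800
step 3 [3y] swap r/1=409/14344: DF=(1 − 409/14344·(0.988800+0.961800))/(1+409/14344) = 4591/5000 ≈ 0.918200
step 4 [4y] zero: DF = P = 4497/5000 ≈ 0.899400
step 5 [5y] bond c/1=1/100: DF=(232277/250000 − 1/100·(0.988800+0.961800+0.918200+0.899400))/(1+1/100) = 4413/5000 ≈ 0.882600
step 6 [6y] swap r/1=547/18289: DF=(1 − 547/18289·(0.988800+0.961800+0.918200+0.899400+0.882600))/(1+547/18289) = 8359/10000 ≈ 0.835900
step 7 [7y] zero: DF = P = 8133/10000 ≈ 0.813300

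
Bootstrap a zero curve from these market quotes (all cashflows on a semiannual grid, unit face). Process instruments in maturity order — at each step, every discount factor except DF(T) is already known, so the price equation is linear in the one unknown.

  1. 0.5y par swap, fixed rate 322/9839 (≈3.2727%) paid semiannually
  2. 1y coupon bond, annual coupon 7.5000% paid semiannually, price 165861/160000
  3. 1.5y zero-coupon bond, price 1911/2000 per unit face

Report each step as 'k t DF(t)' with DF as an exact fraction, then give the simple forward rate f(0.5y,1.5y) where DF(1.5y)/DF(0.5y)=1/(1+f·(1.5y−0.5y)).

step 1 [0.5y] swap r/2=161/9839: DF=(1 − 161/9839·(0))/(1+161/9839) = 9839/10000 ≈ 0.983900
step 2 [1y] bond c/2=3/80: DF=(165861/160000 − 3/80·(0.983900))/(1+3/80) = 2409/2500 ≈ 0.963600
step 3 [1.5y] zero: DF = P = 1911/2000 ≈ 0.955500

1 1/2 9839/10000
2 1 2409/2500
3 3/2 1911/2000
f(0.5y,1.5y) = ((9839/10000)/(1911/2000) − 1)/(1) = 284/9555 ≈ 2.9723%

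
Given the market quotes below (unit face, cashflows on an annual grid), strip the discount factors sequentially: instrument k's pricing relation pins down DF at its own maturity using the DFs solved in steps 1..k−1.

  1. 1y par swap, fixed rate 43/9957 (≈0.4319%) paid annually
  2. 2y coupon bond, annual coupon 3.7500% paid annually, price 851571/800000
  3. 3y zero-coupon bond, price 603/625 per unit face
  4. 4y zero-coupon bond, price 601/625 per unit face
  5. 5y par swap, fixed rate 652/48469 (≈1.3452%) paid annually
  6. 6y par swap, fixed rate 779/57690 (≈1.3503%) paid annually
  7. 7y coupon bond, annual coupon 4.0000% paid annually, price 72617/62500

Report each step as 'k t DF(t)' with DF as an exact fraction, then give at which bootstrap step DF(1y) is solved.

1 1 9957/10000
2 2 99/100
3 3 603/625
4 4 601/625
5 5 2337/2500
6 6 9221/10000
7 7 8953/10000
DF(1y) is solved at step 1

step 1 [1y] swap r/1=43/9957: DF=(1 − 43/9957·(0))/(1+43/9957) = 9957/10000 ≈ 0.995700
step 2 [2y] bond c/1=3/80: DF=(851571/800000 − 3/80·(0.995700))/(1+3/80) = 99/100 ≈ 0.990000
step 3 [3y] zero: DF = P = 603/625 ≈ 0.964800
step 4 [4y] zero: DF = P = 601/625 ≈ 0.961600
step 5 [5y] swap r/1=652/48469: DF=(1 − 652/48469·(0.995700+0.990000+0.964800+0.961600))/(1+652/48469) = 2337/2500 ≈ 0.934800
step 6 [6y] swap r/1=779/57690: DF=(1 − 779/57690·(0.995700+0.990000+0.964800+0.961600+0.934800))/(1+779/57690) = 9221/10000 ≈ 0.922100
step 7 [7y] bond c/1=1/25: DF=(72617/62500 − 1/25·(0.995700+0.990000+0.964800+0.961600+0.934800+0.922100))/(1+1/25) = 8953/10000 ≈ 0.895300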